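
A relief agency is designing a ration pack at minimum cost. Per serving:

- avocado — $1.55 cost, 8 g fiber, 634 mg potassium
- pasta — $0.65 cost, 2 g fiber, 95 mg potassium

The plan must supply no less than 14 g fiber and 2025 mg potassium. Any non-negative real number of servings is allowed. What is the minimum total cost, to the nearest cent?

The cheapest plan sits at a corner of the feasible region — with two constraints it uses at most two foods.
avocado only: max(14/8, 2025/634) = 3.194 servings → $4.95.
pasta only: max(14/2, 2025/95) = 21.32 servings → $13.86.
avocado + pasta: the both-tight solution has a negative serving — not a feasible corner.
The minimum over all feasible corners is $4.95.

$4.95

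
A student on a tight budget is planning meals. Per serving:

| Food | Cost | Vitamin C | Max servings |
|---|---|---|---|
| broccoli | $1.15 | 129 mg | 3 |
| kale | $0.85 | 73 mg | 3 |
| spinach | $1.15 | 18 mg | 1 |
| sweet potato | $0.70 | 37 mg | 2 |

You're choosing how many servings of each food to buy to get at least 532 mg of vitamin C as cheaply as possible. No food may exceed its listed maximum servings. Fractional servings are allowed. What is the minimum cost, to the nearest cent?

$5.14

Cost per mg of vitamin C: broccoli $0.0089, kale $0.0116, sweet potato $0.0189, spinach $0.0639.
Take 3 servings of broccoli: +387.0 mg vitamin C for $3.45 (total $3.45, still need 145.0 mg).
Take 1.986 servings of kale: +145.0 mg vitamin C for $1.69 (total $5.14, still need 0.0 mg).
Greedy by cheapest-per-mg is optimal for a single linear constraint, so the minimum cost is $5.14.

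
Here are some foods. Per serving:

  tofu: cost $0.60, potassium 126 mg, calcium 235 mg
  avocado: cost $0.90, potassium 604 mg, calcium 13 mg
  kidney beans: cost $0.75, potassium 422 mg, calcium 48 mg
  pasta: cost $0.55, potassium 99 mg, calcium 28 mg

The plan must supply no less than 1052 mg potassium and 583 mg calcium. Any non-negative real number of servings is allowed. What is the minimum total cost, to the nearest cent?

Check every corner: each single food scaled to meet both minima, and each pair solved so both constraints bind.
tofu only: max(1052/126, 583/235) = 8.349 servings → $5.01.
avocado only: max(1052/604, 583/13) = 44.85 servings → $40.36.
kidney beans only: max(1052/422, 583/48) = 12.15 servings → $9.11.
pasta only: max(1052/99, 583/28) = 20.82 servings → $11.45.
tofu + avocado with both tight: 2.412 servings and 1.238 servings → $2.56.
tofu + kidney beans with both tight: 2.1 servings and 1.866 servings → $2.66.
tofu + pasta with both tight: 1.432 servings and 8.804 servings → $5.70.
avocado + kidney beans: intersection lies outside the first quadrant.
avocado + pasta: the both-tight solution has a negative serving — not a feasible corner.
kidney beans + pasta: the both-tight solution has a negative serving — not a feasible corner.
So the least-cost plan costs $2.56.

$2.56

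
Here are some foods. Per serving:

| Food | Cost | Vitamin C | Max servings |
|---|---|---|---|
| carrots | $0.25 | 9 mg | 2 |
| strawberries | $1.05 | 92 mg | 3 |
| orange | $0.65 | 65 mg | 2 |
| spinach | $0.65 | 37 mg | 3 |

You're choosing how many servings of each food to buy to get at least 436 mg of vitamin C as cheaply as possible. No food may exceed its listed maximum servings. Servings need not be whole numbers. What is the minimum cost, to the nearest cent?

$4.98

Cost per mg of vitamin C: orange $0.0100, strawberries $0.0114, spinach $0.0176, carrots $0.0278.
Take 2 servings of orange: +130.0 mg vitamin C for $1.30 (total $1.30, still need 306.0 mg).
Take 3 servings of strawberries: +276.0 mg vitamin C for $3.15 (total $4.45, still need 30.0 mg).
Take 0.8108 servings of spinach: +30.0 mg vitamin C for $0.53 (total $4.98, still need 0.0 mg).
Greedy by cheapest-per-mg is optimal for a single linear constraint, so the minimum cost is $4.98.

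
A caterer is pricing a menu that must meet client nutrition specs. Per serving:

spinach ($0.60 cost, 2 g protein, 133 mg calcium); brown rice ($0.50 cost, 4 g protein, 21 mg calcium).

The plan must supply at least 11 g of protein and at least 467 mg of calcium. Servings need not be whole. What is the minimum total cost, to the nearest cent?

$2.54

spinach only: max(11/2, 467/133) = 5.5 servings → $3.30.
brown rice only: max(11/4, 467/21) = 22.24 servings → $11.12.
spinach + brown rice with both tight: 3.341 servings and 1.08 servings → $2.54.
Cheapest feasible corner: $2.54.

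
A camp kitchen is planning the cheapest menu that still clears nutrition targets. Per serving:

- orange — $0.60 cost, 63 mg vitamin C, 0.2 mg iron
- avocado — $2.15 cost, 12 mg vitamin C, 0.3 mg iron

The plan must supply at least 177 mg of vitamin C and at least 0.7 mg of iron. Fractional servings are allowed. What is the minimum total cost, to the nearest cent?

Two binding constraints pin down two serving amounts, so the optimal mix uses at most two foods. The candidates are each food alone (scaled to the tighter of vitamin C/iron) and each pair with both constraints tight.
orange only: max(177/63, 0.7/0.2) = 3.5 servings → $2.10.
avocado only: max(177/12, 0.7/0.3) = 14.75 servings → $31.71.
orange + avocado with both tight: 2.709 servings and 0.5273 servings → $2.76.
Cheapest feasible corner: $2.10.

$2.10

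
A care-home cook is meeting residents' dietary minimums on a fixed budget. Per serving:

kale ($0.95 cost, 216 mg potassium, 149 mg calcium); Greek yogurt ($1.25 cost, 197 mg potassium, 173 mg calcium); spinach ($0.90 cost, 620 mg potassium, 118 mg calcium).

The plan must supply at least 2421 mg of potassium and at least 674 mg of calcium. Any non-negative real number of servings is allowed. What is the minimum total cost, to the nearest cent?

$4.77

Check every corner: each single food scaled to meet both minima, and each pair solved so both constraints bind.
kale only: max(2421/216, 674/149) = 11.21 servings → $10.65.
Greek yogurt only: max(2421/197, 674/173) = 12.29 servings → $15.36.
spinach only: max(2421/620, 674/118) = 5.712 servings → $5.14.
kale + Greek yogurt with both targets exact would need a negative amount; discard.
kale + spinach with both tight: 1.976 servings and 3.216 servings → $4.77.
Greek yogurt + spinach with both tight: 1.574 servings and 3.405 servings → $5.03.
So the least-cost plan costs $4.77.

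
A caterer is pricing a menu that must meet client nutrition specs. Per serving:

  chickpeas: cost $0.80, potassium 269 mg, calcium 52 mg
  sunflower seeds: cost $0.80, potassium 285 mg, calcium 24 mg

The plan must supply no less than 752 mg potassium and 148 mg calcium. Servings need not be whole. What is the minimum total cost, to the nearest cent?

$2.28

The cheapest plan sits at a corner of the feasible region — with two constraints it uses at most two foods.
chickpeas only: max(752/269, 148/52) = 2.846 servings → $2.28.
sunflower seeds only: max(752/285, 148/24) = 6.167 servings → $4.93.
chickpeas + sunflower seeds: intersection lies outside the first quadrant.
The minimum over all feasible corners is $2.28.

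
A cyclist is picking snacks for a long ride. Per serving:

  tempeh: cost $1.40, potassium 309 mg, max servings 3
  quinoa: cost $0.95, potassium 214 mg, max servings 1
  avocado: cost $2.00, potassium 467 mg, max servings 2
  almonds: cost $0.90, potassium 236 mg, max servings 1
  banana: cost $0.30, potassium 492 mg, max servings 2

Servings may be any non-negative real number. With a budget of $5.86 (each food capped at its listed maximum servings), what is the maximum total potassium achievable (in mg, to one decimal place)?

2235.1 mg

Potassium per dollar: banana 1640, almonds 262.2, avocado 233.5, quinoa 225.3, tempeh 220.7.
Take 2 servings of banana: spends $0.60, +984.0 mg potassium (running total 984.0 mg).
Take 1 serving of almonds: spends $0.90, +236.0 mg potassium (running total 1220.0 mg).
Take 2 servings of avocado: spends $4.00, +934.0 mg potassium (running total 2154.0 mg).
Take 0.3789 servings of quinoa: spends $0.36, +81.1 mg potassium (running total 2235.1 mg).
Greedy by best ratio exhausts the cost allowance optimally: 2235.1 mg.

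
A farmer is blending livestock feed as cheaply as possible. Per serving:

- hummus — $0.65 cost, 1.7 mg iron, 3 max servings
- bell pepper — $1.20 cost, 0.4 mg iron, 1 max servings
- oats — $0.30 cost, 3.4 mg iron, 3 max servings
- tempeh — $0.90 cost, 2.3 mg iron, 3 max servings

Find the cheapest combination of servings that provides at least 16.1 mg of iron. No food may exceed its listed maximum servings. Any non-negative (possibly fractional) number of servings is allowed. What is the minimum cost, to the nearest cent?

Cost per mg of iron: oats $0.0882, hummus $0.3824, tempeh $0.3913, bell pepper $3.0000.
Take 3 servings of oats: +10.2 mg iron for $0.90 (total $0.90, still need 5.9 mg).
Take 3 servings of hummus: +5.1 mg iron for $1.95 (total $2.85, still need 0.8 mg).
Take 0.3478 servings of tempeh: +0.8 mg iron for $0.31 (total $3.16, still need 0.0 mg).
Greedy by cheapest-per-mg is optimal for a single linear constraint, so the minimum cost is $3.16.

$3.16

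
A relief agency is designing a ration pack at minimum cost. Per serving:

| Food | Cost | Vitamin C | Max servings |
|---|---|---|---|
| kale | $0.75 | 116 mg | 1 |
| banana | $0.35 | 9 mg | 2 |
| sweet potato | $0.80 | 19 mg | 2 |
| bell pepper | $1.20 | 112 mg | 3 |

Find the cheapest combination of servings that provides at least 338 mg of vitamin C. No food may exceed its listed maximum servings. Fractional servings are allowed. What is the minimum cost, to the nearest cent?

Cost per mg of vitamin C: kale $0.0065, bell pepper $0.0107, banana $0.0389, sweet potato $0.0421.
Take 1 serving of kale: +116.0 mg vitamin C for $0.75 (total $0.75, still need 222.0 mg).
Take 1.982 servings of bell pepper: +222.0 mg vitamin C for $2.38 (total $3.13, still need 0.0 mg).
Filling from the cheapest source first is optimal under one linear minimum: $3.13.

$3.13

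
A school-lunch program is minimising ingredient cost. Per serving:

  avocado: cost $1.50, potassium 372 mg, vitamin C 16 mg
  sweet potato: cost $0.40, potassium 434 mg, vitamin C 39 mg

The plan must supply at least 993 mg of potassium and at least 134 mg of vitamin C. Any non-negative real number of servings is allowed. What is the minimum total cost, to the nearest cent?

$1.37

Check every corner: each single food scaled to meet both minima, and each pair solved so both constraints bind.
avocado only: max(993/372, 134/16) = 8.375 servings → $12.56.
sweet potato only: max(993/434, 134/39) = 3.436 servings → $1.37.
avocado + sweet potato: the both-tight solution has a negative serving — not a feasible corner.
Cheapest feasible corner: $1.37.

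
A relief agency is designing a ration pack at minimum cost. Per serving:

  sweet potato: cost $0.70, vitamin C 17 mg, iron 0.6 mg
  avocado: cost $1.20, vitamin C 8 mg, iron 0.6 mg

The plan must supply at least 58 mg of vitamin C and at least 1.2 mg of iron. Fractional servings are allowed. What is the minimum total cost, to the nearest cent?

Compare the cost at each extreme point of the feasible region.
sweet potato only: max(58/17, 1.2/0.6) = 3.412 servings → $2.39.
avocado only: max(58/8, 1.2/0.6) = 7.25 servings → $8.70.
sweet potato + avocado: intersection lies outside the first quadrant.
Cheapest feasible corner: $2.39.

$2.39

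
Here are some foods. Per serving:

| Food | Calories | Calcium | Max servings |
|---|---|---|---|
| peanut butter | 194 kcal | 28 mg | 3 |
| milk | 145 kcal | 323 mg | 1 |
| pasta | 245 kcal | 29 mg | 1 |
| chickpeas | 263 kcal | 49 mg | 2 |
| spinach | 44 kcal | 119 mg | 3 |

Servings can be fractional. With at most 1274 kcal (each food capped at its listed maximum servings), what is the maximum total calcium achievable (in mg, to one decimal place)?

846.0 mg

Calcium per kcal: spinach 2.705, milk 2.228, chickpeas 0.1863, peanut butter 0.1443, pasta 0.1184.
Take 3 servings of spinach: uses 132 kcal, +357.0 mg calcium (running total 357.0 mg).
Take 1 serving of milk: uses 145 kcal, +323.0 mg calcium (running total 680.0 mg).
Take 2 servings of chickpeas: uses 526 kcal, +98.0 mg calcium (running total 778.0 mg).
Take 2.428 servings of peanut butter: uses 471 kcal, +68.0 mg calcium (running total 846.0 mg).
Filling greedily by calcium-per-kcal is optimal for one linear limit, giving 846.0 mg.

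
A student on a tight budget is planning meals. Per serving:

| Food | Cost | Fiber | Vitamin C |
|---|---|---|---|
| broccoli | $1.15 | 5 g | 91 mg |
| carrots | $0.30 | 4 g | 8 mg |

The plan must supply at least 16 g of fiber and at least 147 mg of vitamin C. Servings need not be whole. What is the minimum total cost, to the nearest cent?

$2.30

Compare the cost at each extreme point of the feasible region.
broccoli only: max(16/5, 147/91) = 3.2 servings → $3.68.
carrots only: max(16/4, 147/8) = 18.38 servings → $5.51.
broccoli + carrots with both tight: 1.42 servings and 2.225 servings → $2.30.
The minimum over all feasible corners is $2.30.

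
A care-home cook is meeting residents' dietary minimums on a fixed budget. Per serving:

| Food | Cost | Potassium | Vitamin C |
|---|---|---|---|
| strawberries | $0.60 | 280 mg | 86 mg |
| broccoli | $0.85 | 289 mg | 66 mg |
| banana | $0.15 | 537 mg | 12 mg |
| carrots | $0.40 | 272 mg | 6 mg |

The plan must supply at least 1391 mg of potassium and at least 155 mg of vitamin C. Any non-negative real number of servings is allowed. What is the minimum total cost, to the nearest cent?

Minimising a linear cost over {potassium ≥ 1391, vitamin C ≥ 155, servings ≥ 0} — the optimum is at a vertex, using one or two foods.
strawberries only: max(1391/280, 155/86) = 4.968 servings → $2.98.
broccoli only: max(1391/289, 155/66) = 4.813 servings → $4.09.
banana only: max(1391/537, 155/12) = 12.92 servings → $1.94.
carrots only: max(1391/272, 155/6) = 25.83 servings → $10.33.
strawberries + broccoli: intersection lies outside the first quadrant.
strawberries + banana with both tight: 1.554 servings and 1.78 servings → $1.20.
strawberries + carrots with both tight: 1.557 servings and 3.511 servings → $2.34.
broccoli + banana with both tight: 2.081 servings and 1.47 servings → $1.99.
broccoli + carrots with both tight: 2.085 servings and 2.899 servings → $2.93.
banana + carrots with both targets exact would need a negative amount; discard.
So the least-cost plan costs $1.20.

$1.20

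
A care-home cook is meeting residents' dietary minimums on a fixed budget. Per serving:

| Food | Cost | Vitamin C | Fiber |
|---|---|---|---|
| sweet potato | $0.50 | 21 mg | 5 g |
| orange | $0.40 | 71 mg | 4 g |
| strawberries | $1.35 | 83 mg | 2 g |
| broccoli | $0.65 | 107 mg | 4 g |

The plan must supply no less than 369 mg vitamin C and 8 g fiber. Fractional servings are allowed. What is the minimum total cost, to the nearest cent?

$2.08

This is a tiny linear program; its minimum lies at a vertex of the feasible set. List the vertices and price them.
sweet potato only: max(369/21, 8/5) = 17.57 servings → $8.79.
orange only: max(369/71, 8/4) = 5.197 servings → $2.08.
strawberries only: max(369/83, 8/2) = 4.446 servings → $6.00.
broccoli only: max(369/107, 8/4) = 3.449 servings → $2.24.
sweet potato + orange: the both-tight solution has a negative serving — not a feasible corner.
sweet potato + strawberries: intersection lies outside the first quadrant.
sweet potato + broccoli with both targets exact would need a negative amount; discard.
orange + strawberries: intersection lies outside the first quadrant.
orange + broccoli with both targets exact would need a negative amount; discard.
strawberries + broccoli with both targets exact would need a negative amount; discard.
Cheapest feasible corner: $2.08.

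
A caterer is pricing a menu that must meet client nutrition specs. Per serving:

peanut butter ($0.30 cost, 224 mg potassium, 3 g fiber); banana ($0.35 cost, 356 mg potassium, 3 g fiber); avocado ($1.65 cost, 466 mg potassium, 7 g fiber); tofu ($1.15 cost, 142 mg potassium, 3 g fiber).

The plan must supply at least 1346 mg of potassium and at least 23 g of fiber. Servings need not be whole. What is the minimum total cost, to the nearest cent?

peanut butter only: max(1346/224, 23/3) = 7.667 servings → $2.30.
banana only: max(1346/356, 23/3) = 7.667 servings → $2.68.
avocado only: max(1346/466, 23/7) = 3.286 servings → $5.42.
tofu only: max(1346/142, 23/3) = 9.479 servings → $10.90.
peanut butter + banana with both targets exact would need a negative amount; discard.
peanut butter + avocado: intersection lies outside the first quadrant.
peanut butter + tofu with both tight: 3.138 servings and 4.528 servings → $6.15.
banana + avocado with both targets exact would need a negative amount; discard.
banana + tofu with both tight: 1.202 servings and 6.464 servings → $7.85.
avocado + tofu with both tight: 1.911 servings and 3.208 servings → $6.84.
So the least-cost plan costs $2.30.

$2.30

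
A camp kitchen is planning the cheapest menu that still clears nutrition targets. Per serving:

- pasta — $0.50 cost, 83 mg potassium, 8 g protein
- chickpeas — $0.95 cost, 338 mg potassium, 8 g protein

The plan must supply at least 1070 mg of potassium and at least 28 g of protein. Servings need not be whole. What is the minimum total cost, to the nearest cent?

pasta only: max(1070/83, 28/8) = 12.89 servings → $6.45.
chickpeas only: max(1070/338, 28/8) = 3.5 servings → $3.33.
pasta + chickpeas with both tight: 0.4431 servings and 3.057 servings → $3.13.
The minimum over all feasible corners is $3.13.

$3.13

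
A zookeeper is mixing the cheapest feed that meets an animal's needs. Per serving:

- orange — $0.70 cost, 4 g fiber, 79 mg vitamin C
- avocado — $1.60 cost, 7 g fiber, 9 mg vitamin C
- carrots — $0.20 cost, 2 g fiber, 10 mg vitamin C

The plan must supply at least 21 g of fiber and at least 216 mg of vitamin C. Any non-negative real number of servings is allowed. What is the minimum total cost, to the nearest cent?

$2.66

A basic optimal solution has at most two foods positive. Try each food alone and each pair with both targets met exactly.
orange only: max(21/4, 216/79) = 5.25 servings → $3.67.
avocado only: max(21/7, 216/9) = 24 servings → $38.40.
carrots only: max(21/2, 216/10) = 21.6 servings → $4.32.
orange + avocado with both tight: 2.559 servings and 1.538 servings → $4.25.
orange + carrots with both tight: 1.881 servings and 6.737 servings → $2.66.
avocado + carrots: intersection lies outside the first quadrant.
So the least-cost plan costs $2.66.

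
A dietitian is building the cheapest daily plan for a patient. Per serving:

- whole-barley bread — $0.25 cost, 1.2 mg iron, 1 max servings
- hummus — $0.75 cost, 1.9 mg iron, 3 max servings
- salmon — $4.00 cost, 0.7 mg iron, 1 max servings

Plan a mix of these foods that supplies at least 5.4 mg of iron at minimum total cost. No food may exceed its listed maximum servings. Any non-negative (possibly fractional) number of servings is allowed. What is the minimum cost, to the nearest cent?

$1.91

Cost per mg of iron: whole-barley bread $0.2083, hummus $0.3947, salmon $5.7143.
Take 1 serving of whole-barley bread: +1.2 mg iron for $0.25 (total $0.25, still need 4.2 mg).
Take 2.211 servings of hummus: +4.2 mg iron for $1.66 (total $1.91, still need 0.0 mg).
Filling from the cheapest source first is optimal under one linear minimum: $1.91.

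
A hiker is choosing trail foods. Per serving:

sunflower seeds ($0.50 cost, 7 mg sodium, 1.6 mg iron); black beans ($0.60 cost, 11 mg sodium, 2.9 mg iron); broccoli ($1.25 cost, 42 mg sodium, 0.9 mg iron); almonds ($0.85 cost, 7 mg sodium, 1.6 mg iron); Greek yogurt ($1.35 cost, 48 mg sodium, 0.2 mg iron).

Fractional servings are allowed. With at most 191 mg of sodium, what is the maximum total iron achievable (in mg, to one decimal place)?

50.4 mg

Iron per mg sodium: black beans 0.2636, sunflower seeds 0.2286, almonds 0.2286, broccoli 0.02143, Greek yogurt 0.004167.
With no serving limits, spend the whole sodium allowance on black beans: 191 mg / 11 mg × 2.9 mg = 50.4 mg.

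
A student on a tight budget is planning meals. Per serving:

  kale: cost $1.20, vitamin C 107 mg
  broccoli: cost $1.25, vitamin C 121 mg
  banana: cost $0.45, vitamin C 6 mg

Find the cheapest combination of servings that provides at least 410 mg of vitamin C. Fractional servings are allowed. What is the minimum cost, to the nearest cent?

Cost per mg of vitamin C: broccoli $0.0103, kale $0.0112, banana $0.0750.
With no serving limits, use only broccoli: 410 mg / 121 mg = 3.388 servings × $1.25 = $4.24.

$4.24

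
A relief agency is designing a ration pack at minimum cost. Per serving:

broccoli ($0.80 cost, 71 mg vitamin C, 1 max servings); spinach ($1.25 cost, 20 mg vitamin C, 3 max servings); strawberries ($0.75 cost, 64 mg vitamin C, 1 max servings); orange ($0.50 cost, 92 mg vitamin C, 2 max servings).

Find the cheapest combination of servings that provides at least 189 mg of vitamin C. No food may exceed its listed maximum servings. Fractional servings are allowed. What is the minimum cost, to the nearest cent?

Cost per mg of vitamin C: orange $0.0054, broccoli $0.0113, strawberries $0.0117, spinach $0.0625.
Take 2 servings of orange: +184.0 mg vitamin C for $1.00 (total $1.00, still need 5.0 mg).
Take 0.07042 servings of broccoli: +5.0 mg vitamin C for $0.06 (total $1.06, still need 0.0 mg).
Filling from the cheapest source first is optimal under one linear minimum: $1.06.

$1.06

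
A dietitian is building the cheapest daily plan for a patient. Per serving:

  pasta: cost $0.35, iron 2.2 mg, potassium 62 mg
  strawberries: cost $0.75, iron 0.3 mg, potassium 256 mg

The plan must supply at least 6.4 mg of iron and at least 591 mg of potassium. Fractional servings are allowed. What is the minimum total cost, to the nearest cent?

Minimising a linear cost over {iron ≥ 6.4, potassium ≥ 591, servings ≥ 0} — the optimum is at a vertex, using one or two foods.
pasta only: max(6.4/2.2, 591/62) = 9.532 servings → $3.34.
strawberries only: max(6.4/0.3, 591/256) = 21.33 servings → $16.00.
pasta + strawberries with both tight: 2.683 servings and 1.659 servings → $2.18.
Cheapest feasible corner: $2.18.

$2.18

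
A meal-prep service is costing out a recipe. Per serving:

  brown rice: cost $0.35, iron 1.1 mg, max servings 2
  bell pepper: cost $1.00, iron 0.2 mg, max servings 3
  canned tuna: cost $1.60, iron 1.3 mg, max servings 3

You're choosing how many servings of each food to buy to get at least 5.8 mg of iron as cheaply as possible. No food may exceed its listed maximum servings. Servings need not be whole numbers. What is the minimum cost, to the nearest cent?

Cost per mg of iron: brown rice $0.3182, canned tuna $1.2308, bell pepper $5.0000.
Take 2 servings of brown rice: +2.2 mg iron for $0.70 (total $0.70, still need 3.6 mg).
Take 2.769 servings of canned tuna: +3.6 mg iron for $4.43 (total $5.13, still need 0.0 mg).
Filling from the cheapest source first is optimal under one linear minimum: $5.13.

$5.13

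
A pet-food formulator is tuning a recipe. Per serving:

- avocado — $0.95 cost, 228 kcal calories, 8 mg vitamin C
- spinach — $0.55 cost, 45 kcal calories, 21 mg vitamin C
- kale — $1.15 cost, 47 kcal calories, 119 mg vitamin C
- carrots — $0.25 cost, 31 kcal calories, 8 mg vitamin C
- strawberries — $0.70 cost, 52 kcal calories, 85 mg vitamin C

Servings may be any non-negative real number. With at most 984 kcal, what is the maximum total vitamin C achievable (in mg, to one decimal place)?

Vitamin C per kcal: kale 2.532, strawberries 1.635, spinach 0.4667, carrots 0.2581, avocado 0.03509.
With no serving limits, spend the whole calories allowance on kale: 984 kcal / 47 kcal × 119 mg = 2491.4 mg.

2491.4 mg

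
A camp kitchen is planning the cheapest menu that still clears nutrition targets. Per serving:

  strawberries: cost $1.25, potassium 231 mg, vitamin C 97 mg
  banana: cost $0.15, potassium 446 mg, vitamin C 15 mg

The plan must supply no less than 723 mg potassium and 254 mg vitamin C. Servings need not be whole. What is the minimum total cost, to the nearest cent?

$2.54

Check every corner: each single food scaled to meet both minima, and each pair solved so both constraints bind.
strawberries only: max(723/231, 254/97) = 3.13 servings → $3.91.
banana only: max(723/446, 254/15) = 16.93 servings → $2.54.
strawberries + banana with both tight: 2.574 servings and 0.2879 servings → $3.26.
So the least-cost plan costs $2.54.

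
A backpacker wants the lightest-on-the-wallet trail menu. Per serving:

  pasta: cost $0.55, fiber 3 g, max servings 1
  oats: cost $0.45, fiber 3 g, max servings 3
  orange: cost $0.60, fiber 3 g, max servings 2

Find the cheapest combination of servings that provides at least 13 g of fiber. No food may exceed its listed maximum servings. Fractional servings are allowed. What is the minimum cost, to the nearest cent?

$2.10

Cost per g of fiber: oats $0.1500, pasta $0.1833, orange $0.2000.
Take 3 servings of oats: +9.0 g fiber for $1.35 (total $1.35, still need 4.0 g).
Take 1 serving of pasta: +3.0 g fiber for $0.55 (total $1.90, still need 1.0 g).
Take 0.3333 servings of orange: +1.0 g fiber for $0.20 (total $2.10, still need 0.0 g).
Greedy by cheapest-per-g is optimal for a single linear constraint, so the minimum cost is $2.10.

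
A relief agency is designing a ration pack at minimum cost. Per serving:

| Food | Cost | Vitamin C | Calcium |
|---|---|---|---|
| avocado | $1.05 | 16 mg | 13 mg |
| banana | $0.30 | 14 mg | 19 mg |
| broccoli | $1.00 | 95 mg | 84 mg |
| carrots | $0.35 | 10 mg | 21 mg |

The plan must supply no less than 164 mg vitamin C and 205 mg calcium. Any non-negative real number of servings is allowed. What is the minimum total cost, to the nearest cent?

Minimising a linear cost over {vitamin C ≥ 164, calcium ≥ 205, servings ≥ 0} — the optimum is at a vertex, using one or two foods.
avocado only: max(164/16, 205/13) = 15.77 servings → $16.56.
banana only: max(164/14, 205/19) = 11.71 servings → $3.51.
broccoli only: max(164/95, 205/84) = 2.44 servings → $2.44.
carrots only: max(164/10, 205/21) = 16.4 servings → $5.74.
avocado + banana with both tight: 2.016 servings and 9.41 servings → $4.94.
avocado + broccoli: intersection lies outside the first quadrant.
avocado + carrots with both tight: 6.767 servings and 5.573 servings → $9.06.
banana + broccoli with both tight: 9.06 servings and 0.3911 servings → $3.11.
banana + carrots: intersection lies outside the first quadrant.
broccoli + carrots with both tight: 1.207 servings and 4.934 servings → $2.93.
Cheapest feasible corner: $2.44.

$2.44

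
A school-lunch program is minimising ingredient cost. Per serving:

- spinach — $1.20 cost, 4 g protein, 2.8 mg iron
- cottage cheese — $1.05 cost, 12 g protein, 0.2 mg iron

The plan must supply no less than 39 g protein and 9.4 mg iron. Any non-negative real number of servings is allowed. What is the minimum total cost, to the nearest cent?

$6.13

For a min-cost LP with two ≥-constraints, a basic feasible solution has at most two positive variables.
spinach only: max(39/4, 9.4/2.8) = 9.75 servings → $11.70.
cottage cheese only: max(39/12, 9.4/0.2) = 47 servings → $49.35.
spinach + cottage cheese with both tight: 3.201 servings and 2.183 servings → $6.13.
The minimum over all feasible corners is $6.13.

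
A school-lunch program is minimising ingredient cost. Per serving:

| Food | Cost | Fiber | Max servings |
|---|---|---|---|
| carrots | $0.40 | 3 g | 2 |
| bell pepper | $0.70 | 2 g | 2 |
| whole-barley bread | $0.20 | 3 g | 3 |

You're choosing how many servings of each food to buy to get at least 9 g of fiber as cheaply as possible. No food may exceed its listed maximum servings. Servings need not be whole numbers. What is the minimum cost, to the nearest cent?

$0.60

Cost per g of fiber: whole-barley bread $0.0667, carrots $0.1333, bell pepper $0.3500.
Take 3 servings of whole-barley bread: +9.0 g fiber for $0.60 (total $0.60, still need 0.0 g).
Greedy by cheapest-per-g is optimal for a single linear constraint, so the minimum cost is $0.60.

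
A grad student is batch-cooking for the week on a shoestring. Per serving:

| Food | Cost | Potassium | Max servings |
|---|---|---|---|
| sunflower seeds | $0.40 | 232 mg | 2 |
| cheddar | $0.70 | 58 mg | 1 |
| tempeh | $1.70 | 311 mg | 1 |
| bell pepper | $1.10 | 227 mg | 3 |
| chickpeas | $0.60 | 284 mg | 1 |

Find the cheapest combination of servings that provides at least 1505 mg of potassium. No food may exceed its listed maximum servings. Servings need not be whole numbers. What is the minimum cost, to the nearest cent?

$5.12

Cost per mg of potassium: sunflower seeds $0.0017, chickpeas $0.0021, bell pepper $0.0048, tempeh $0.0055, cheddar $0.0121.
Take 2 servings of sunflower seeds: +464.0 mg potassium for $0.80 (total $0.80, still need 1041.0 mg).
Take 1 serving of chickpeas: +284.0 mg potassium for $0.60 (total $1.40, still need 757.0 mg).
Take 3 servings of bell pepper: +681.0 mg potassium for $3.30 (total $4.70, still need 76.0 mg).
Take 0.2444 servings of tempeh: +76.0 mg potassium for $0.42 (total $5.12, still need 0.0 mg).
Filling from the cheapest source first is optimal under one linear minimum: $5.12.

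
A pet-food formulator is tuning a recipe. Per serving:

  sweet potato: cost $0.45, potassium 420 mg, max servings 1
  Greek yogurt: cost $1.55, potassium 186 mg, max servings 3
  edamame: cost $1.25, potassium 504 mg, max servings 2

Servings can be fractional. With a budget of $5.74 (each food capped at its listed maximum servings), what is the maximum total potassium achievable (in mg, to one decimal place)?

1762.8 mg

Potassium per dollar: sweet potato 933.3, edamame 403.2, Greek yogurt 120.
Take 1 serving of sweet potato: spends $0.45, +420.0 mg potassium (running total 420.0 mg).
Take 2 servings of edamame: spends $2.50, +1008.0 mg potassium (running total 1428.0 mg).
Take 1.8 servings of Greek yogurt: spends $2.79, +334.8 mg potassium (running total 1762.8 mg).
Greedy by best ratio exhausts the cost allowance optimally: 1762.8 mg.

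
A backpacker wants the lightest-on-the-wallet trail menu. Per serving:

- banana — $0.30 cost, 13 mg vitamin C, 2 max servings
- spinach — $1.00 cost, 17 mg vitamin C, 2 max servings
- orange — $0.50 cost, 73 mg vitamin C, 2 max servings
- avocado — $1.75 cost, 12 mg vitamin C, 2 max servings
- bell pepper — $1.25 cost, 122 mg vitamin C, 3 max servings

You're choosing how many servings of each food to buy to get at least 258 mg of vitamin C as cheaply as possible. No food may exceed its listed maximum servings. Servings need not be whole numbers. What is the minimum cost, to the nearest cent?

Cost per mg of vitamin C: orange $0.0068, bell pepper $0.0102, banana $0.0231, spinach $0.0588, avocado $0.1458.
Take 2 servings of orange: +146.0 mg vitamin C for $1.00 (total $1.00, still need 112.0 mg).
Take 0.918 servings of bell pepper: +112.0 mg vitamin C for $1.15 (total $2.15, still need 0.0 mg).
Greedy by cheapest-per-mg is optimal for a single linear constraint, so the minimum cost is $2.15.

$2.15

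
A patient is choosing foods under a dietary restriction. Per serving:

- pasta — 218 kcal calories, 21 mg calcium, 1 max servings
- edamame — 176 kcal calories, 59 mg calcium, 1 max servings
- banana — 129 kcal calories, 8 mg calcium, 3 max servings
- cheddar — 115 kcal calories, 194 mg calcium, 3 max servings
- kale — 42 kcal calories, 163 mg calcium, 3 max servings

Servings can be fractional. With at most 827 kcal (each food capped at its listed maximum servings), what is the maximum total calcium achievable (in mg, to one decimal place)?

Calcium per kcal: kale 3.881, cheddar 1.687, edamame 0.3352, pasta 0.09633, banana 0.06202.
Take 3 servings of kale: uses 126 kcal, +489.0 mg calcium (running total 489.0 mg).
Take 3 servings of cheddar: uses 345 kcal, +582.0 mg calcium (running total 1071.0 mg).
Take 1 serving of edamame: uses 176 kcal, +59.0 mg calcium (running total 1130.0 mg).
Take 0.8257 servings of pasta: uses 180 kcal, +17.3 mg calcium (running total 1147.3 mg).
Greedy by best ratio exhausts the calories allowance optimally: 1147.3 mg.

1147.3 mg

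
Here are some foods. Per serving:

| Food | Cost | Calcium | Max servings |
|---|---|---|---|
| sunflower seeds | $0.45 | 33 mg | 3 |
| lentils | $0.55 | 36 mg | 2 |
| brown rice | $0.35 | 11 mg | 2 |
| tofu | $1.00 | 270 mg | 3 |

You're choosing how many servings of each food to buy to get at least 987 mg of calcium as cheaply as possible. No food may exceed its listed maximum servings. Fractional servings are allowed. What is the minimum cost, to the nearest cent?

$5.64

Cost per mg of calcium: tofu $0.0037, sunflower seeds $0.0136, lentils $0.0153, brown rice $0.0318.
Take 3 servings of tofu: +810.0 mg calcium for $3.00 (total $3.00, still need 177.0 mg).
Take 3 servings of sunflower seeds: +99.0 mg calcium for $1.35 (total $4.35, still need 78.0 mg).
Take 2 servings of lentils: +72.0 mg calcium for $1.10 (total $5.45, still need 6.0 mg).
Take 0.5455 servings of brown rice: +6.0 mg calcium for $0.19 (total $5.64, still need 0.0 mg).
Filling from the cheapest source first is optimal under one linear minimum: $5.64.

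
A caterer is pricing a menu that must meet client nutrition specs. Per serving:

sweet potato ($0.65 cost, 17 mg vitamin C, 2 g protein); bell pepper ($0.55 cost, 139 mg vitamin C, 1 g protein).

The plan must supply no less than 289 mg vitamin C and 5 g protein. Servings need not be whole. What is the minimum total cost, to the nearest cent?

At the optimum either one food covers both requirements or two foods hit both targets exactly; no other combination can be cheaper.
sweet potato only: max(289/17, 5/2) = 17 servings → $11.05.
bell pepper only: max(289/139, 5/1) = 5 servings → $2.75.
sweet potato + bell pepper with both tight: 1.556 servings and 1.889 servings → $2.05.
Cheapest feasible corner: $2.05.

$2.05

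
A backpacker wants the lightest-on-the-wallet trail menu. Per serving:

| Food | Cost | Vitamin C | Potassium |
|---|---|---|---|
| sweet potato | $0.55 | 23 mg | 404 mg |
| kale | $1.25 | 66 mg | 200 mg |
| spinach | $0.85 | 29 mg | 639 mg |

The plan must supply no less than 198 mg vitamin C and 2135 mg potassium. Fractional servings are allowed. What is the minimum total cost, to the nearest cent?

sweet potato only: max(198/23, 2135/404) = 8.609 servings → $4.73.
kale only: max(198/66, 2135/200) = 10.68 servings → $13.34.
spinach only: max(198/29, 2135/639) = 6.828 servings → $5.80.
sweet potato + kale with both tight: 4.592 servings and 1.4 servings → $4.28.
sweet potato + spinach: intersection lies outside the first quadrant.
kale + spinach with both tight: 1.776 servings and 2.785 servings → $4.59.
The minimum over all feasible corners is $4.28.

$4.28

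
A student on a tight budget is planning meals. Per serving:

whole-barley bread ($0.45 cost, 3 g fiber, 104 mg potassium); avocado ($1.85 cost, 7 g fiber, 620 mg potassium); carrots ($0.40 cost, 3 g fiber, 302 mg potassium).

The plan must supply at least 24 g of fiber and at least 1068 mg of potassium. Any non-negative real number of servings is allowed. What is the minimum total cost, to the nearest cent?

Two binding constraints pin down two serving amounts, so the optimal mix uses at most two foods. The candidates are each food alone (scaled to the tighter of fiber/potassium) and each pair with both constraints tight.
whole-barley bread only: max(24/3, 1068/104) = 10.27 servings → $4.62.
avocado only: max(24/7, 1068/620) = 3.429 servings → $6.34.
carrots only: max(24/3, 1068/302) = 8 servings → $3.20.
whole-barley bread + avocado with both tight: 6.541 servings and 0.6254 servings → $4.10.
whole-barley bread + carrots with both tight: 6.808 servings and 1.192 servings → $3.54.
avocado + carrots with both targets exact would need a negative amount; discard.
The minimum over all feasible corners is $3.20.

$3.20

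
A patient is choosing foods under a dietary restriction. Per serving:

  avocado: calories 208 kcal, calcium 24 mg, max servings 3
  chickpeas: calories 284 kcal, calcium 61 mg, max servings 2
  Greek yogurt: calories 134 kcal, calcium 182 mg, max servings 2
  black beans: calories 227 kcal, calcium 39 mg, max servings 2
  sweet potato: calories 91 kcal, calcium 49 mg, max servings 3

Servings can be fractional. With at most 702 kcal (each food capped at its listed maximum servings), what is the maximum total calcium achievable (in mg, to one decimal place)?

Calcium per kcal: Greek yogurt 1.358, sweet potato 0.5385, chickpeas 0.2148, black beans 0.1718, avocado 0.1154.
Take 2 servings of Greek yogurt: uses 268 kcal, +364.0 mg calcium (running total 364.0 mg).
Take 3 servings of sweet potato: uses 273 kcal, +147.0 mg calcium (running total 511.0 mg).
Take 0.5669 servings of chickpeas: uses 161 kcal, +34.6 mg calcium (running total 545.6 mg).
Filling greedily by calcium-per-kcal is optimal for one linear limit, giving 545.6 mg.

545.6 mg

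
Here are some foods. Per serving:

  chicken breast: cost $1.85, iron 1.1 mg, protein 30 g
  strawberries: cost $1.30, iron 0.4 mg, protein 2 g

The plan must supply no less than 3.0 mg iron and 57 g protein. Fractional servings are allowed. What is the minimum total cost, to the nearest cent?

$5.05

With two linear requirements the optimum uses one or two foods; enumerate the corners.
chicken breast only: max(3.0/1.1, 57/30) = 2.727 servings → $5.05.
strawberries only: max(3.0/0.4, 57/2) = 28.5 servings → $37.05.
chicken breast + strawberries with both tight: 1.714 servings and 2.786 servings → $6.79.
So the least-cost plan costs $5.05.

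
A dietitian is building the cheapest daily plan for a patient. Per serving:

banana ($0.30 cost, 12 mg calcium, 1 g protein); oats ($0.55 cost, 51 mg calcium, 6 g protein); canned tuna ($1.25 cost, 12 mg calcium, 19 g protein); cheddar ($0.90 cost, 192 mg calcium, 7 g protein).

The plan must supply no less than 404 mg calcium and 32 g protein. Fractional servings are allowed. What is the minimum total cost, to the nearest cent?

The cheapest plan sits at a corner of the feasible region — with two constraints it uses at most two foods.
banana only: max(404/12, 32/1) = 33.67 servings → $10.10.
oats only: max(404/51, 32/6) = 7.922 servings → $4.36.
canned tuna only: max(404/12, 32/19) = 33.67 servings → $42.08.
cheddar only: max(404/192, 32/7) = 4.571 servings → $4.11.
banana + oats with both targets exact would need a negative amount; discard.
banana + canned tuna with both targets exact would need a negative amount; discard.
banana + cheddar with both tight: 30.7 servings and 0.1852 servings → $9.38.
oats + canned tuna with both targets exact would need a negative amount; discard.
oats + cheddar with both tight: 4.171 servings and 0.9962 servings → $3.19.
canned tuna + cheddar with both tight: 0.9304 servings and 2.046 servings → $3.00.
So the least-cost plan costs $3.00.

$3.00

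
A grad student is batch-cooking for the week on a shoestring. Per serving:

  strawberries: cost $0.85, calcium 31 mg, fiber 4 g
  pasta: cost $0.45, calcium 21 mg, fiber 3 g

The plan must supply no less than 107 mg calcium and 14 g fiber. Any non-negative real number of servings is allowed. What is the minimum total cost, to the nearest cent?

$2.29

At the optimum either one food covers both requirements or two foods hit both targets exactly; no other combination can be cheaper.
strawberries only: max(107/31, 14/4) = 3.5 servings → $2.98.
pasta only: max(107/21, 14/3) = 5.095 servings → $2.29.
strawberries + pasta with both tight: 3 servings and 0.6667 servings → $2.85.
So the least-cost plan costs $2.29.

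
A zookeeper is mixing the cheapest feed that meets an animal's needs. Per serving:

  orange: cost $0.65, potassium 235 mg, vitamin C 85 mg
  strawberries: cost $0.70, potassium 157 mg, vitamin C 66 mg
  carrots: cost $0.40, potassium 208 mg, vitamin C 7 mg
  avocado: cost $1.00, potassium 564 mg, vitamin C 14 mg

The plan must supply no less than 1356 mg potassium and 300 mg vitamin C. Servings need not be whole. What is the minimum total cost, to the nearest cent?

For a min-cost LP with two ≥-constraints, a basic feasible solution has at most two positive variables.
orange only: max(1356/235, 300/85) = 5.77 servings → $3.75.
strawberries only: max(1356/157, 300/66) = 8.637 servings → $6.05.
carrots only: max(1356/208, 300/7) = 42.86 servings → $17.14.
avocado only: max(1356/564, 300/14) = 21.43 servings → $21.43.
orange + strawberries: the both-tight solution has a negative serving — not a feasible corner.
orange + carrots with both tight: 3.3 servings and 2.791 servings → $3.26.
orange + avocado with both tight: 3.364 servings and 1.002 servings → $3.19.
strawberries + carrots with both tight: 4.189 servings and 3.357 servings → $4.28.
strawberries + avocado with both tight: 4.289 servings and 1.21 servings → $4.21.
carrots + avocado with both targets exact would need a negative amount; discard.
So the least-cost plan costs $3.19.

$3.19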